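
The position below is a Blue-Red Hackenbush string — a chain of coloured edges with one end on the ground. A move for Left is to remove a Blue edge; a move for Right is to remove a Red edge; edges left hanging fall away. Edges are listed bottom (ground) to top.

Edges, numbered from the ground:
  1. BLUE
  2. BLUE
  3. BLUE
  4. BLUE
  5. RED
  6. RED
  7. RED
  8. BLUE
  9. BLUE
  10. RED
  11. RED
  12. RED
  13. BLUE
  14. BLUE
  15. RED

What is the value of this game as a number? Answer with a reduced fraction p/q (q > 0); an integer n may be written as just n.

6541/2048

step 1: add BLUE to get B; options L={ 0 } R={ — } gives 1
step 2: add BLUE to get BB; options L={ 0; 1 } R={ — } gives 2
step 3: add BLUE to get BBB; options L={ 0; 1; 2 } R={ — } gives 3
step 4: add BLUE to get BBBB; options L={ 0; 1; 2; 3 } R={ — } gives 4
step 5: add RED to get BBBBR; options L={ 0; 1; 2; 3 } R={ 4 } gives 7/2
step 6: add RED to get BBBBRR; options L={ 0; 1; 2; 3 } R={ 7/2; 4 } gives 13/4
step 7: add RED to get BBBBRRR; options L={ 0; 1; 2; 3 } R={ 13/4; 7/2; 4 } gives 25/8
step 8: add BLUE to get BBBBRRRB; options L={ 0; 1; 2; 3; 25/8 } R={ 13/4; 7/2; 4 } gives 51/16
step 9: add BLUE to get BBBBRRRBB; options L={ 0; 1; 2; 3; 25/8; 51/16 } R={ 13/4; 7/2; 4 } gives 103/32
step 10: add RED to get BBBBRRRBBR; options L={ 0; 1; 2; 3; 25/8; 51/16 } R={ 103/32; 13/4; 7/2; 4 } gives 205/64
step 11: add RED to get BBBBRRRBBRR; options L={ 0; 1; 2; 3; 25/8; 51/16 } R={ 205/64; 103/32; 13/4; 7/2; 4 } gives 409/128
step 12: add RED to get BBBBRRRBBRRR; options L={ 0; 1; 2; 3; 25/8; 51/16 } R={ 409/128; 205/64; 103/32; 13/4; 7/2; 4 } gives 817/256
step 13: add BLUE to get BBBBRRRBBRRRB; options L={ 0; 1; 2; 3; 25/8; 51/16; 817/256 } R={ 409/128; 205/64; 103/32; 13/4; 7/2; 4 } gives 1635/512
step 14: add BLUE to get BBBBRRRBBRRRBB; options L={ 0; 1; 2; 3; 25/8; 51/16; 817/256; 1635/512 } R={ 409/128; 205/64; 103/32; 13/4; 7/2; 4 } gives 3271/1024
step 15: add RED to get BBBBRRRBBRRRBBR; options L={ 0; 1; 2; 3; 25/8; 51/16; 817/256; 1635/512 } R={ 3271/1024; 409/128; 205/64; 103/32; 13/4; 7/2; 4 } gives 6541/2048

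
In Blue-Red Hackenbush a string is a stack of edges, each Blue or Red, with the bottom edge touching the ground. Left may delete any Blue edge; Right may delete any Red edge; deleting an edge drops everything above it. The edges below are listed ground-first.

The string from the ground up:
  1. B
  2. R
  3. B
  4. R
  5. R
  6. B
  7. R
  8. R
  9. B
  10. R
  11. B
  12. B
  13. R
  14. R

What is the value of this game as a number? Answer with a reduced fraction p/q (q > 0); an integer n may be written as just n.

step 1: add B to get B; options L={ 0 } R={ ∅ } so 1
step 2: add R to get BR; options L={ 0 } R={ 1 } so 1/2
step 3: add B to get BRB; options L={ 0 1/2 } R={ 1 } so 3/4
step 4: add R to get BRBR; options L={ 0 1/2 } R={ 3/4 1 } so 5/8
step 5: add R to get BRBRR; options L={ 0 1/2 } R={ 5/8 3/4 1 } so 9/16
step 6: add B to get BRBRRB; options L={ 0 1/2 9/16 } R={ 5/8 3/4 1 } so 19/32
step 7: add R to get BRBRRBR; options L={ 0 1/2 9/16 } R={ 19/32 5/8 3/4 1 } so 37/64
step 8: add R to get BRBRRBRR; options L={ 0 1/2 9/16 } R={ 37/64 19/32 5/8 3/4 1 } so 73/128
step 9: add B to get BRBRRBRRB; options L={ 0 1/2 9/16 73/128 } R={ 37/64 19/32 5/8 3/4 1 } so 147/256
step 10: add R to get BRBRRBRRBR; options L={ 0 1/2 9/16 73/128 } R={ 147/256 37/64 19/32 5/8 3/4 1 } so 293/512
step 11: add B to get BRBRRBRRBRB; options L={ 0 1/2 9/16 73/128 293/512 } R={ 147/256 37/64 19/32 5/8 3/4 1 } so 587/1024
step 12: add B to get BRBRRBRRBRBB; options L={ 0 1/2 9/16 73/128 293/512 587/1024 } R={ 147/256 37/64 19/32 5/8 3/4 1 } so 1175/2048
step 13: add R to get BRBRRBRRBRBBR; options L={ 0 1/2 9/16 73/128 293/512 587/1024 } R={ 1175/2048 147/256 37/64 19/32 5/8 3/4 1 } so 2349/4096
step 14: add R to get BRBRRBRRBRBBRR; options L={ 0 1/2 9/16 73/128 293/512 587/1024 } R={ 2349/4096 1175/2048 147/256 37/64 19/32 5/8 3/4 1 } so 4697/8192

4697/8192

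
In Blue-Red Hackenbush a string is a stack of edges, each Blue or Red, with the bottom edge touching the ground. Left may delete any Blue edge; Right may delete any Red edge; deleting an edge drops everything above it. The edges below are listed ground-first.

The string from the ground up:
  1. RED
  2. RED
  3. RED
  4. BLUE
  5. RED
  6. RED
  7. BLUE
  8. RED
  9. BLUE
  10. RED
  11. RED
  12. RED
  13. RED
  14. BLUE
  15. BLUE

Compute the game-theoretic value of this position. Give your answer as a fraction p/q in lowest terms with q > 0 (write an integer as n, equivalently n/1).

-11641/4096

Prefix values for RED RED RED BLUE RED RED BLUE RED BLUE RED RED RED RED BLUE BLUE via {L|R} + simplicity:
1 of 15 · R · max L −∞ · min R 0 ⇒ -1
2 of 15 · RR · max L −∞ · min R -1 ⇒ -2
3 of 15 · RRR · max L −∞ · min R -2 ⇒ -3
4 of 15 · RRRB · max L -3 · min R -2 ⇒ -5/2
5 of 15 · RRRBR · max L -3 · min R -5/2 ⇒ -11/4
6 of 15 · RRRBRR · max L -3 · min R -11/4 ⇒ -23/8
7 of 15 · RRRBRRB · max L -23/8 · min R -11/4 ⇒ -45/16
8 of 15 · RRRBRRBR · max L -23/8 · min R -45/16 ⇒ -91/32
9 of 15 · RRRBRRBRB · max L -91/32 · min R -45/16 ⇒ -181/64
10 of 15 · RRRBRRBRBR · max L -91/32 · min R -181/64 ⇒ -363/128
11 of 15 · RRRBRRBRBRR · max L -91/32 · min R -363/128 ⇒ -727/256
12 of 15 · RRRBRRBRBRRR · max L -91/32 · min R -727/256 ⇒ -1455/512
13 of 15 · RRRBRRBRBRRRR · max L -91/32 · min R -1455/512 ⇒ -2911/1024
14 of 15 · RRRBRRBRBRRRRB · max L -2911/1024 · min R -1455/512 ⇒ -5821/2048
15 of 15 · RRRBRRBRBRRRRBB · max L -5821/2048 · min R -1455/512 ⇒ -11641/4096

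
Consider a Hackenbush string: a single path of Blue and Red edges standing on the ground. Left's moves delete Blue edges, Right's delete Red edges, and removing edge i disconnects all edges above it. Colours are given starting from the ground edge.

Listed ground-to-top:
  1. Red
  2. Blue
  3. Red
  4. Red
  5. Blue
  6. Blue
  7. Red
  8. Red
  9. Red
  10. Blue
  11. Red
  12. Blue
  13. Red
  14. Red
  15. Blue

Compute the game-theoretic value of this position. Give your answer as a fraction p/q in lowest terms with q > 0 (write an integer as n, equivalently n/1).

-13229/16384

Build g(s[:k]) for k = 1..15, string s = Red Blue Red Red Blue Blue Red Red Red Blue Red Blue Red Red Blue.
g_1 [R]  L=[]  R=[0]  so -1
g_2 [RB]  L=[-1]  R=[0]  so -1/2
g_3 [RBR]  L=[-1]  R=[-1/2, 0]  so -3/4
g_4 [RBRR]  L=[-1]  R=[-3/4, -1/2, 0]  so -7/8
g_5 [RBRRB]  L=[-1, -7/8]  R=[-3/4, -1/2, 0]  so -13/16
g_6 [RBRRBB]  L=[-1, -7/8, -13/16]  R=[-3/4, -1/2, 0]  so -25/32
g_7 [RBRRBBR]  L=[-1, -7/8, -13/16]  R=[-25/32, -3/4, -1/2, 0]  so -51/64
g_8 [RBRRBBRR]  L=[-1, -7/8, -13/16]  R=[-51/64, -25/32, -3/4, -1/2, 0]  so -103/128
g_9 [RBRRBBRRR]  L=[-1, -7/8, -13/16]  R=[-103/128, -51/64, -25/32, -3/4, -1/2, 0]  so -207/256
g_10 [RBRRBBRRRB]  L=[-1, -7/8, -13/16, -207/256]  R=[-103/128, -51/64, -25/32, -3/4, -1/2, 0]  so -413/512
g_11 [RBRRBBRRRBR]  L=[-1, -7/8, -13/16, -207/256]  R=[-413/512, -103/128, -51/64, -25/32, -3/4, -1/2, 0]  so -827/1024
g_12 [RBRRBBRRRBRB]  L=[-1, -7/8, -13/16, -207/256, -827/1024]  R=[-413/512, -103/128, -51/64, -25/32, -3/4, -1/2, 0]  so -1653/2048
g_13 [RBRRBBRRRBRBR]  L=[-1, -7/8, -13/16, -207/256, -827/1024]  R=[-1653/2048, -413/512, -103/128, -51/64, -25/32, -3/4, -1/2, 0]  so -3307/4096
g_14 [RBRRBBRRRBRBRR]  L=[-1, -7/8, -13/16, -207/256, -827/1024]  R=[-3307/4096, -1653/2048, -413/512, -103/128, -51/64, -25/32, -3/4, -1/2, 0]  so -6615/8192
g_15 [RBRRBBRRRBRBRRB]  L=[-1, -7/8, -13/16, -207/256, -827/1024, -6615/8192]  R=[-3307/4096, -1653/2048, -413/512, -103/128, -51/64, -25/32, -3/4, -1/2, 0]  so -13229/16384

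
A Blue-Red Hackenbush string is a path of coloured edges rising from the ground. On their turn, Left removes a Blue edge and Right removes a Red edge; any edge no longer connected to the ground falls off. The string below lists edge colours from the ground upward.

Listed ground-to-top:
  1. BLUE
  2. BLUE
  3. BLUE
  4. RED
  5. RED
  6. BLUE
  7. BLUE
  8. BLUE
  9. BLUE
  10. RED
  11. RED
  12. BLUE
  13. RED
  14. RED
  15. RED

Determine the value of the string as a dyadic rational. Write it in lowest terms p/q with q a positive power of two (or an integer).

10129/4096

B: Left { 0 }, Right { none } so simplest 1
BB: Left { 0; 1 }, Right { none } so simplest 2
BBB: Left { 0; 1; 2 }, Right { none } so simplest 3
BBBR: Left { 0; 1; 2 }, Right { 3 } so simplest 5/2
BBBRR: Left { 0; 1; 2 }, Right { 5/2; 3 } so simplest 9/4
BBBRRB: Left { 0; 1; 2; 9/4 }, Right { 5/2; 3 } so simplest 19/8
BBBRRBB: Left { 0; 1; 2; 9/4; 19/8 }, Right { 5/2; 3 } so simplest 39/16
BBBRRBBB: Left { 0; 1; 2; 9/4; 19/8; 39/16 }, Right { 5/2; 3 } so simplest 79/32
BBBRRBBBB: Left { 0; 1; 2; 9/4; 19/8; 39/16; 79/32 }, Right { 5/2; 3 } so simplest 159/64
BBBRRBBBBR: Left { 0; 1; 2; 9/4; 19/8; 39/16; 79/32 }, Right { 159/64; 5/2; 3 } so simplest 317/128
BBBRRBBBBRR: Left { 0; 1; 2; 9/4; 19/8; 39/16; 79/32 }, Right { 317/128; 159/64; 5/2; 3 } so simplest 633/256
BBBRRBBBBRRB: Left { 0; 1; 2; 9/4; 19/8; 39/16; 79/32; 633/256 }, Right { 317/128; 159/64; 5/2; 3 } so simplest 1267/512
BBBRRBBBBRRBR: Left { 0; 1; 2; 9/4; 19/8; 39/16; 79/32; 633/256 }, Right { 1267/512; 317/128; 159/64; 5/2; 3 } so simplest 2533/1024
BBBRRBBBBRRBRR: Left { 0; 1; 2; 9/4; 19/8; 39/16; 79/32; 633/256 }, Right { 2533/1024; 1267/512; 317/128; 159/64; 5/2; 3 } so simplest 5065/2048
BBBRRBBBBRRBRRR: Left { 0; 1; 2; 9/4; 19/8; 39/16; 79/32; 633/256 }, Right { 5065/2048; 2533/1024; 1267/512; 317/128; 159/64; 5/2; 3 } so simplest 10129/4096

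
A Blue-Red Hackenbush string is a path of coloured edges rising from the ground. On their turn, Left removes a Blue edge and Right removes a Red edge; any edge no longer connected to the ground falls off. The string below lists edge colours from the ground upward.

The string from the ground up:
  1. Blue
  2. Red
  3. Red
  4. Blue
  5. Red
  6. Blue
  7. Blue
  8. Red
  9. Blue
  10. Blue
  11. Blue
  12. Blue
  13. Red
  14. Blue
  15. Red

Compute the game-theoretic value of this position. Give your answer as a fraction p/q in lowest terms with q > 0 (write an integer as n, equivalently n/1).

5877/16384

val(B) = { 0 | (no moves) } — 1
val(BR) = { 0 | 1 } — 1/2
val(BRR) = { 0 | 1/2 1 } — 1/4
val(BRRB) = { 0 1/4 | 1/2 1 } — 3/8
val(BRRBR) = { 0 1/4 | 3/8 1/2 1 } — 5/16
val(BRRBRB) = { 0 1/4 5/16 | 3/8 1/2 1 } — 11/32
val(BRRBRBB) = { 0 1/4 5/16 11/32 | 3/8 1/2 1 } — 23/64
val(BRRBRBBR) = { 0 1/4 5/16 11/32 | 23/64 3/8 1/2 1 } — 45/128
val(BRRBRBBRB) = { 0 1/4 5/16 11/32 45/128 | 23/64 3/8 1/2 1 } — 91/256
val(BRRBRBBRBB) = { 0 1/4 5/16 11/32 45/128 91/256 | 23/64 3/8 1/2 1 } — 183/512
val(BRRBRBBRBBB) = { 0 1/4 5/16 11/32 45/128 91/256 183/512 | 23/64 3/8 1/2 1 } — 367/1024
val(BRRBRBBRBBBB) = { 0 1/4 5/16 11/32 45/128 91/256 183/512 367/1024 | 23/64 3/8 1/2 1 } — 735/2048
val(BRRBRBBRBBBBR) = { 0 1/4 5/16 11/32 45/128 91/256 183/512 367/1024 | 735/2048 23/64 3/8 1/2 1 } — 1469/4096
val(BRRBRBBRBBBBRB) = { 0 1/4 5/16 11/32 45/128 91/256 183/512 367/1024 1469/4096 | 735/2048 23/64 3/8 1/2 1 } — 2939/8192
val(BRRBRBBRBBBBRBR) = { 0 1/4 5/16 11/32 45/128 91/256 183/512 367/1024 1469/4096 | 2939/8192 735/2048 23/64 3/8 1/2 1 } — 5877/16384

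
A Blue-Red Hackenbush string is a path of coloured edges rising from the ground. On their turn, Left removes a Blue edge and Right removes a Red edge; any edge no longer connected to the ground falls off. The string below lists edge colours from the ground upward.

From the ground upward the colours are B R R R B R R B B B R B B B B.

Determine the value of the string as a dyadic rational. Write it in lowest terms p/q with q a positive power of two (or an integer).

2527/16384

1 of 15 · B · max L 0 · min R +∞ => 1
2 of 15 · BR · max L 0 · min R 1 => 1/2
3 of 15 · BRR · max L 0 · min R 1/2 => 1/4
4 of 15 · BRRR · max L 0 · min R 1/4 => 1/8
5 of 15 · BRRRB · max L 1/8 · min R 1/4 => 3/16
6 of 15 · BRRRBR · max L 1/8 · min R 3/16 => 5/32
7 of 15 · BRRRBRR · max L 1/8 · min R 5/32 => 9/64
8 of 15 · BRRRBRRB · max L 9/64 · min R 5/32 => 19/128
9 of 15 · BRRRBRRBB · max L 19/128 · min R 5/32 => 39/256
10 of 15 · BRRRBRRBBB · max L 39/256 · min R 5/32 => 79/512
11 of 15 · BRRRBRRBBBR · max L 39/256 · min R 79/512 => 157/1024
12 of 15 · BRRRBRRBBBRB · max L 157/1024 · min R 79/512 => 315/2048
13 of 15 · BRRRBRRBBBRBB · max L 315/2048 · min R 79/512 => 631/4096
14 of 15 · BRRRBRRBBBRBBB · max L 631/4096 · min R 79/512 => 1263/8192
15 of 15 · BRRRBRRBBBRBBBB · max L 1263/8192 · min R 79/512 => 2527/16384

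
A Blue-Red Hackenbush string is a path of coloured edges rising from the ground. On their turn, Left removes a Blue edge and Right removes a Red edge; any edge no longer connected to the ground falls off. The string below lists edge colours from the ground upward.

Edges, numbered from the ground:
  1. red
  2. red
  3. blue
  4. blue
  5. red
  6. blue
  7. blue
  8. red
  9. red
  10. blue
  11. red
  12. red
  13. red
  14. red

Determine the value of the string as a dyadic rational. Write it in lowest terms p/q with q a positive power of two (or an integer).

-5343/4096

Recurse on prefixes of the 14-edge string red red blue blue red blue blue red red blue red red red red:
1 of 14 · r · max L −∞ · min R 0 => -1
2 of 14 · rr · max L −∞ · min R -1 => -2
3 of 14 · rrb · max L -2 · min R -1 => -3/2
4 of 14 · rrbb · max L -3/2 · min R -1 => -5/4
5 of 14 · rrbbr · max L -3/2 · min R -5/4 => -11/8
6 of 14 · rrbbrb · max L -11/8 · min R -5/4 => -21/16
7 of 14 · rrbbrbb · max L -21/16 · min R -5/4 => -41/32
8 of 14 · rrbbrbbr · max L -21/16 · min R -41/32 => -83/64
9 of 14 · rrbbrbbrr · max L -21/16 · min R -83/64 => -167/128
10 of 14 · rrbbrbbrrb · max L -167/128 · min R -83/64 => -333/256
11 of 14 · rrbbrbbrrbr · max L -167/128 · min R -333/256 => -667/512
12 of 14 · rrbbrbbrrbrr · max L -167/128 · min R -667/512 => -1335/1024
13 of 14 · rrbbrbbrrbrrr · max L -167/128 · min R -1335/1024 => -2671/2048
14 of 14 · rrbbrbbrrbrrrr · max L -167/128 · min R -2671/2048 => -5343/4096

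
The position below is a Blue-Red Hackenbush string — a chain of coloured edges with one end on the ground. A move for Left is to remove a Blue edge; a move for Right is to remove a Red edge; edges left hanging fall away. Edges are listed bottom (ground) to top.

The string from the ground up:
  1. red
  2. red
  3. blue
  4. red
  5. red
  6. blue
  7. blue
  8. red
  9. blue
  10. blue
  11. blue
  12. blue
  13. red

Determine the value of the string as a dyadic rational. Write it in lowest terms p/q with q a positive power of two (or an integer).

-3651/2048

Prefix values for red red blue red red blue blue red blue blue blue blue red via {L|R} + simplicity:
step 1: add red to get r; options L={ · } R={ 0 } — -1
step 2: add red to get rr; options L={ · } R={ -1, 0 } — -2
step 3: add blue to get rrb; options L={ -2 } R={ -1, 0 } — -3/2
step 4: add red to get rrbr; options L={ -2 } R={ -3/2, -1, 0 } — -7/4
step 5: add red to get rrbrr; options L={ -2 } R={ -7/4, -3/2, -1, 0 } — -15/8
step 6: add blue to get rrbrrb; options L={ -2, -15/8 } R={ -7/4, -3/2, -1, 0 } — -29/16
step 7: add blue to get rrbrrbb; options L={ -2, -15/8, -29/16 } R={ -7/4, -3/2, -1, 0 } — -57/32
step 8: add red to get rrbrrbbr; options L={ -2, -15/8, -29/16 } R={ -57/32, -7/4, -3/2, -1, 0 } — -115/64
step 9: add blue to get rrbrrbbrb; options L={ -2, -15/8, -29/16, -115/64 } R={ -57/32, -7/4, -3/2, -1, 0 } — -229/128
step 10: add blue to get rrbrrbbrbb; options L={ -2, -15/8, -29/16, -115/64, -229/128 } R={ -57/32, -7/4, -3/2, -1, 0 } — -457/256
step 11: add blue to get rrbrrbbrbbb; options L={ -2, -15/8, -29/16, -115/64, -229/128, -457/256 } R={ -57/32, -7/4, -3/2, -1, 0 } — -913/512
step 12: add blue to get rrbrrbbrbbbb; options L={ -2, -15/8, -29/16, -115/64, -229/128, -457/256, -913/512 } R={ -57/32, -7/4, -3/2, -1, 0 } — -1825/1024
step 13: add red to get rrbrrbbrbbbbr; options L={ -2, -15/8, -29/16, -115/64, -229/128, -457/256, -913/512 } R={ -1825/1024, -57/32, -7/4, -3/2, -1, 0 } — -3651/2048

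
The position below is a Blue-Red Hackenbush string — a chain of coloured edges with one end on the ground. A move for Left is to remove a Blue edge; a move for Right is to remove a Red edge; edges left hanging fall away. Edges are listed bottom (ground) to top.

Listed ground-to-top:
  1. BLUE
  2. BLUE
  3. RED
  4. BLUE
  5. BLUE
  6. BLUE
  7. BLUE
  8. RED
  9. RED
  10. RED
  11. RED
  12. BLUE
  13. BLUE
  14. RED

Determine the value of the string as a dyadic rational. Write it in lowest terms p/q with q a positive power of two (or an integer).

B: Left { 0 }, Right { · } gives simplest 1
BB: Left { 0 1 }, Right { · } gives simplest 2
BBR: Left { 0 1 }, Right { 2 } gives simplest 3/2
BBRB: Left { 0 1 3/2 }, Right { 2 } gives simplest 7/4
BBRBB: Left { 0 1 3/2 7/4 }, Right { 2 } gives simplest 15/8
BBRBBB: Left { 0 1 3/2 7/4 15/8 }, Right { 2 } gives simplest 31/16
BBRBBBB: Left { 0 1 3/2 7/4 15/8 31/16 }, Right { 2 } gives simplest 63/32
BBRBBBBR: Left { 0 1 3/2 7/4 15/8 31/16 }, Right { 63/32 2 } gives simplest 125/64
BBRBBBBRR: Left { 0 1 3/2 7/4 15/8 31/16 }, Right { 125/64 63/32 2 } gives simplest 249/128
BBRBBBBRRR: Left { 0 1 3/2 7/4 15/8 31/16 }, Right { 249/128 125/64 63/32 2 } gives simplest 497/256
BBRBBBBRRRR: Left { 0 1 3/2 7/4 15/8 31/16 }, Right { 497/256 249/128 125/64 63/32 2 } gives simplest 993/512
BBRBBBBRRRRB: Left { 0 1 3/2 7/4 15/8 31/16 993/512 }, Right { 497/256 249/128 125/64 63/32 2 } gives simplest 1987/1024
BBRBBBBRRRRBB: Left { 0 1 3/2 7/4 15/8 31/16 993/512 1987/1024 }, Right { 497/256 249/128 125/64 63/32 2 } gives simplest 3975/2048
BBRBBBBRRRRBBR: Left { 0 1 3/2 7/4 15/8 31/16 993/512 1987/1024 }, Right { 3975/2048 497/256 249/128 125/64 63/32 2 } gives simplest 7949/4096

7949/4096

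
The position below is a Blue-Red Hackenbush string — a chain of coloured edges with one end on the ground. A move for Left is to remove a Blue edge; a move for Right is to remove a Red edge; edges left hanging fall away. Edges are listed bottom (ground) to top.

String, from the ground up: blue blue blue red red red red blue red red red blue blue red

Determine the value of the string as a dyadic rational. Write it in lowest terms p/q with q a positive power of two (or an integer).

Prefix values for blue blue blue red red red red blue red red red blue blue red via {L|R} + simplicity:
1 of 14 · b · max L 0 · min R +∞ ⇒ 1
2 of 14 · bb · max L 1 · min R +∞ ⇒ 2
3 of 14 · bbb · max L 2 · min R +∞ ⇒ 3
4 of 14 · bbbr · max L 2 · min R 3 ⇒ 5/2
5 of 14 · bbbrr · max L 2 · min R 5/2 ⇒ 9/4
6 of 14 · bbbrrr · max L 2 · min R 9/4 ⇒ 17/8
7 of 14 · bbbrrrr · max L 2 · min R 17/8 ⇒ 33/16
8 of 14 · bbbrrrrb · max L 33/16 · min R 17/8 ⇒ 67/32
9 of 14 · bbbrrrrbr · max L 33/16 · min R 67/32 ⇒ 133/64
10 of 14 · bbbrrrrbrr · max L 33/16 · min R 133/64 ⇒ 265/128
11 of 14 · bbbrrrrbrrr · max L 33/16 · min R 265/128 ⇒ 529/256
12 of 14 · bbbrrrrbrrrb · max L 529/256 · min R 265/128 ⇒ 1059/512
13 of 14 · bbbrrrrbrrrbb · max L 1059/512 · min R 265/128 ⇒ 2119/1024
14 of 14 · bbbrrrrbrrrbbr · max L 1059/512 · min R 2119/1024 ⇒ 4237/2048

4237/2048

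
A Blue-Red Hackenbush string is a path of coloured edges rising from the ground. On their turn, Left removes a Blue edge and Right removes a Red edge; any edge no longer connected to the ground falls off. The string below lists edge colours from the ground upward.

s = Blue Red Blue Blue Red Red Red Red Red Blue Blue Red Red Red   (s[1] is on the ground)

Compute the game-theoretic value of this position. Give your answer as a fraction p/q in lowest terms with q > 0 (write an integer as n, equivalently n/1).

val_1 [B]  L=[0]  R=[∅]  => 1
val_2 [BR]  L=[0]  R=[1]  => 1/2
val_3 [BRB]  L=[0; 1/2]  R=[1]  => 3/4
val_4 [BRBB]  L=[0; 1/2; 3/4]  R=[1]  => 7/8
val_5 [BRBBR]  L=[0; 1/2; 3/4]  R=[7/8; 1]  => 13/16
val_6 [BRBBRR]  L=[0; 1/2; 3/4]  R=[13/16; 7/8; 1]  => 25/32
val_7 [BRBBRRR]  L=[0; 1/2; 3/4]  R=[25/32; 13/16; 7/8; 1]  => 49/64
val_8 [BRBBRRRR]  L=[0; 1/2; 3/4]  R=[49/64; 25/32; 13/16; 7/8; 1]  => 97/128
val_9 [BRBBRRRRR]  L=[0; 1/2; 3/4]  R=[97/128; 49/64; 25/32; 13/16; 7/8; 1]  => 193/256
val_10 [BRBBRRRRRB]  L=[0; 1/2; 3/4; 193/256]  R=[97/128; 49/64; 25/32; 13/16; 7/8; 1]  => 387/512
val_11 [BRBBRRRRRBB]  L=[0; 1/2; 3/4; 193/256; 387/512]  R=[97/128; 49/64; 25/32; 13/16; 7/8; 1]  => 775/1024
val_12 [BRBBRRRRRBBR]  L=[0; 1/2; 3/4; 193/256; 387/512]  R=[775/1024; 97/128; 49/64; 25/32; 13/16; 7/8; 1]  => 1549/2048
val_13 [BRBBRRRRRBBRR]  L=[0; 1/2; 3/4; 193/256; 387/512]  R=[1549/2048; 775/1024; 97/128; 49/64; 25/32; 13/16; 7/8; 1]  => 3097/4096
val_14 [BRBBRRRRRBBRRR]  L=[0; 1/2; 3/4; 193/256; 387/512]  R=[3097/4096; 1549/2048; 775/1024; 97/128; 49/64; 25/32; 13/16; 7/8; 1]  => 6193/8192

6193/8192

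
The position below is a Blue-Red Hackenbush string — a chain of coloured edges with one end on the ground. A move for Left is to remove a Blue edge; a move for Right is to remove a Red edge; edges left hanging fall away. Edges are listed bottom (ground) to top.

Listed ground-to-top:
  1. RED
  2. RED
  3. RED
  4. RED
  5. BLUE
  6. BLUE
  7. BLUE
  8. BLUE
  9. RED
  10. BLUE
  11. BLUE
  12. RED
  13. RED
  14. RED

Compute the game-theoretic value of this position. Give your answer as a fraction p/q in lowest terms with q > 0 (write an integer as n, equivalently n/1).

-3151/1024

edge 1 of 14 (RED): {  | 0 } ⇒ -1
edge 2 of 14 (RED): {  | -1, 0 } ⇒ -2
edge 3 of 14 (RED): {  | -2, -1, 0 } ⇒ -3
edge 4 of 14 (RED): {  | -3, -2, -1, 0 } ⇒ -4
edge 5 of 14 (BLUE): { -4 | -3, -2, -1, 0 } ⇒ -7/2
edge 6 of 14 (BLUE): { -4, -7/2 | -3, -2, -1, 0 } ⇒ -13/4
edge 7 of 14 (BLUE): { -4, -7/2, -13/4 | -3, -2, -1, 0 } ⇒ -25/8
edge 8 of 14 (BLUE): { -4, -7/2, -13/4, -25/8 | -3, -2, -1, 0 } ⇒ -49/16
edge 9 of 14 (RED): { -4, -7/2, -13/4, -25/8 | -49/16, -3, -2, -1, 0 } ⇒ -99/32
edge 10 of 14 (BLUE): { -4, -7/2, -13/4, -25/8, -99/32 | -49/16, -3, -2, -1, 0 } ⇒ -197/64
edge 11 of 14 (BLUE): { -4, -7/2, -13/4, -25/8, -99/32, -197/64 | -49/16, -3, -2, -1, 0 } ⇒ -393/128
edge 12 of 14 (RED): { -4, -7/2, -13/4, -25/8, -99/32, -197/64 | -393/128, -49/16, -3, -2, -1, 0 } ⇒ -787/256
edge 13 of 14 (RED): { -4, -7/2, -13/4, -25/8, -99/32, -197/64 | -787/256, -393/128, -49/16, -3, -2, -1, 0 } ⇒ -1575/512
edge 14 of 14 (RED): { -4, -7/2, -13/4, -25/8, -99/32, -197/64 | -1575/512, -787/256, -393/128, -49/16, -3, -2, -1, 0 } ⇒ -3151/1024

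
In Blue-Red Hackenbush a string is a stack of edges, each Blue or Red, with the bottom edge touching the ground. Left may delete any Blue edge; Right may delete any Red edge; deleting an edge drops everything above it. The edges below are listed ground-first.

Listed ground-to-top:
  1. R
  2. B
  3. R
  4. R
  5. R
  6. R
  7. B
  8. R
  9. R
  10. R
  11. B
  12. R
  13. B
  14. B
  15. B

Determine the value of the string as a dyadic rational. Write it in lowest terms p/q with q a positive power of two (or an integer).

1 of 15 · R · max L −∞ · min R 0 → -1
2 of 15 · RB · max L -1 · min R 0 → -1/2
3 of 15 · RBR · max L -1 · min R -1/2 → -3/4
4 of 15 · RBRR · max L -1 · min R -3/4 → -7/8
5 of 15 · RBRRR · max L -1 · min R -7/8 → -15/16
6 of 15 · RBRRRR · max L -1 · min R -15/16 → -31/32
7 of 15 · RBRRRRB · max L -31/32 · min R -15/16 → -61/64
8 of 15 · RBRRRRBR · max L -31/32 · min R -61/64 → -123/128
9 of 15 · RBRRRRBRR · max L -31/32 · min R -123/128 → -247/256
10 of 15 · RBRRRRBRRR · max L -31/32 · min R -247/256 → -495/512
11 of 15 · RBRRRRBRRRB · max L -495/512 · min R -247/256 → -989/1024
12 of 15 · RBRRRRBRRRBR · max L -495/512 · min R -989/1024 → -1979/2048
13 of 15 · RBRRRRBRRRBRB · max L -1979/2048 · min R -989/1024 → -3957/4096
14 of 15 · RBRRRRBRRRBRBB · max L -3957/4096 · min R -989/1024 → -7913/8192
15 of 15 · RBRRRRBRRRBRBBB · max L -7913/8192 · min R -989/1024 → -15825/16384

-15825/16384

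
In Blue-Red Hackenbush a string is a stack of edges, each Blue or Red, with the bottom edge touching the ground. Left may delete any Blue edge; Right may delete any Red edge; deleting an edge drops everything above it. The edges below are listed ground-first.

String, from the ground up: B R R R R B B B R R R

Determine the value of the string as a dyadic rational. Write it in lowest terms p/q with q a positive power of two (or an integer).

B: Left { 0 }, Right { — } gives simplest 1
BR: Left { 0 }, Right { 1 } gives simplest 1/2
BRR: Left { 0 }, Right { 1/2,1 } gives simplest 1/4
BRRR: Left { 0 }, Right { 1/4,1/2,1 } gives simplest 1/8
BRRRR: Left { 0 }, Right { 1/8,1/4,1/2,1 } gives simplest 1/16
BRRRRB: Left { 0,1/16 }, Right { 1/8,1/4,1/2,1 } gives simplest 3/32
BRRRRBB: Left { 0,1/16,3/32 }, Right { 1/8,1/4,1/2,1 } gives simplest 7/64
BRRRRBBB: Left { 0,1/16,3/32,7/64 }, Right { 1/8,1/4,1/2,1 } gives simplest 15/128
BRRRRBBBR: Left { 0,1/16,3/32,7/64 }, Right { 15/128,1/8,1/4,1/2,1 } gives simplest 29/256
BRRRRBBBRR: Left { 0,1/16,3/32,7/64 }, Right { 29/256,15/128,1/8,1/4,1/2,1 } gives simplest 57/512
BRRRRBBBRRR: Left { 0,1/16,3/32,7/64 }, Right { 57/512,29/256,15/128,1/8,1/4,1/2,1 } gives simplest 113/1024

113/1024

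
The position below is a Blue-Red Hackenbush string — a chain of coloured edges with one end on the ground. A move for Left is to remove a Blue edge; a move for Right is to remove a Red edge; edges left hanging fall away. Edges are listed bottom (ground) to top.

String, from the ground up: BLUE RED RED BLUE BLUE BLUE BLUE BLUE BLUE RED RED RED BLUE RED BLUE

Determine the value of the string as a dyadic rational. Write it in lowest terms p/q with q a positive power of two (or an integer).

8075/16384

Build val(s[:k]) for k = 1..15, string s = BLUE RED RED BLUE BLUE BLUE BLUE BLUE BLUE RED RED RED BLUE RED BLUE.
step 1: add BLUE to get B; options L={ 0 } R={ (no moves) } -> 1
step 2: add RED to get BR; options L={ 0 } R={ 1 } -> 1/2
step 3: add RED to get BRR; options L={ 0 } R={ 1/2 1 } -> 1/4
step 4: add BLUE to get BRRB; options L={ 0 1/4 } R={ 1/2 1 } -> 3/8
step 5: add BLUE to get BRRBB; options L={ 0 1/4 3/8 } R={ 1/2 1 } -> 7/16
step 6: add BLUE to get BRRBBB; options L={ 0 1/4 3/8 7/16 } R={ 1/2 1 } -> 15/32
step 7: add BLUE to get BRRBBBB; options L={ 0 1/4 3/8 7/16 15/32 } R={ 1/2 1 } -> 31/64
step 8: add BLUE to get BRRBBBBB; options L={ 0 1/4 3/8 7/16 15/32 31/64 } R={ 1/2 1 } -> 63/128
step 9: add BLUE to get BRRBBBBBB; options L={ 0 1/4 3/8 7/16 15/32 31/64 63/128 } R={ 1/2 1 } -> 127/256
step 10: add RED to get BRRBBBBBBR; options L={ 0 1/4 3/8 7/16 15/32 31/64 63/128 } R={ 127/256 1/2 1 } -> 253/512
step 11: add RED to get BRRBBBBBBRR; options L={ 0 1/4 3/8 7/16 15/32 31/64 63/128 } R={ 253/512 127/256 1/2 1 } -> 505/1024
step 12: add RED to get BRRBBBBBBRRR; options L={ 0 1/4 3/8 7/16 15/32 31/64 63/128 } R={ 505/1024 253/512 127/256 1/2 1 } -> 1009/2048
step 13: add BLUE to get BRRBBBBBBRRRB; options L={ 0 1/4 3/8 7/16 15/32 31/64 63/128 1009/2048 } R={ 505/1024 253/512 127/256 1/2 1 } -> 2019/4096
step 14: add RED to get BRRBBBBBBRRRBR; options L={ 0 1/4 3/8 7/16 15/32 31/64 63/128 1009/2048 } R={ 2019/4096 505/1024 253/512 127/256 1/2 1 } -> 4037/8192
step 15: add BLUE to get BRRBBBBBBRRRBRB; options L={ 0 1/4 3/8 7/16 15/32 31/64 63/128 1009/2048 4037/8192 } R={ 2019/4096 505/1024 253/512 127/256 1/2 1 } -> 8075/16384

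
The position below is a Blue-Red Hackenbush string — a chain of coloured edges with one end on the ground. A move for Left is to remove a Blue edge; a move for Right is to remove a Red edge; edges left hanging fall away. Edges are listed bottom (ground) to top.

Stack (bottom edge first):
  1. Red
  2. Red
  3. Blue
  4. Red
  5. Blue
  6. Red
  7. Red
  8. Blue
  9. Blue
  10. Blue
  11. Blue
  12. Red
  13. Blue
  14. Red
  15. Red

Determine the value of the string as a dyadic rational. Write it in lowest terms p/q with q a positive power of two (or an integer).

Prefix values for Red Red Blue Red Blue Red Red Blue Blue Blue Blue Red Blue Red Red via {L|R} + simplicity:
G_1 [R]  L=[·]  R=[0]  -> -1
G_2 [RR]  L=[·]  R=[-1 0]  -> -2
G_3 [RRB]  L=[-2]  R=[-1 0]  -> -3/2
G_4 [RRBR]  L=[-2]  R=[-3/2 -1 0]  -> -7/4
G_5 [RRBRB]  L=[-2 -7/4]  R=[-3/2 -1 0]  -> -13/8
G_6 [RRBRBR]  L=[-2 -7/4]  R=[-13/8 -3/2 -1 0]  -> -27/16
G_7 [RRBRBRR]  L=[-2 -7/4]  R=[-27/16 -13/8 -3/2 -1 0]  -> -55/32
G_8 [RRBRBRRB]  L=[-2 -7/4 -55/32]  R=[-27/16 -13/8 -3/2 -1 0]  -> -109/64
G_9 [RRBRBRRBB]  L=[-2 -7/4 -55/32 -109/64]  R=[-27/16 -13/8 -3/2 -1 0]  -> -217/128
G_10 [RRBRBRRBBB]  L=[-2 -7/4 -55/32 -109/64 -217/128]  R=[-27/16 -13/8 -3/2 -1 0]  -> -433/256
G_11 [RRBRBRRBBBB]  L=[-2 -7/4 -55/32 -109/64 -217/128 -433/256]  R=[-27/16 -13/8 -3/2 -1 0]  -> -865/512
G_12 [RRBRBRRBBBBR]  L=[-2 -7/4 -55/32 -109/64 -217/128 -433/256]  R=[-865/512 -27/16 -13/8 -3/2 -1 0]  -> -1731/1024
G_13 [RRBRBRRBBBBRB]  L=[-2 -7/4 -55/32 -109/64 -217/128 -433/256 -1731/1024]  R=[-865/512 -27/16 -13/8 -3/2 -1 0]  -> -3461/2048
G_14 [RRBRBRRBBBBRBR]  L=[-2 -7/4 -55/32 -109/64 -217/128 -433/256 -1731/1024]  R=[-3461/2048 -865/512 -27/16 -13/8 -3/2 -1 0]  -> -6923/4096
G_15 [RRBRBRRBBBBRBRR]  L=[-2 -7/4 -55/32 -109/64 -217/128 -433/256 -1731/1024]  R=[-6923/4096 -3461/2048 -865/512 -27/16 -13/8 -3/2 -1 0]  -> -13847/8192

-13847/8192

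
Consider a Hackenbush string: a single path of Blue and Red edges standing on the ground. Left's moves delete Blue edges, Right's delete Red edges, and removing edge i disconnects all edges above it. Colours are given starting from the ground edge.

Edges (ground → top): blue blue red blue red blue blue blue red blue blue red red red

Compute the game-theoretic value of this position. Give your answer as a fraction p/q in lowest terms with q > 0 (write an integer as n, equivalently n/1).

7089/4096

Prefix values for blue blue red blue red blue blue blue red blue blue red red red via {L|R} + simplicity:
edge 1 of 14 (blue): { 0 | — } => 1
edge 2 of 14 (blue): { 0, 1 | — } => 2
edge 3 of 14 (red): { 0, 1 | 2 } => 3/2
edge 4 of 14 (blue): { 0, 1, 3/2 | 2 } => 7/4
edge 5 of 14 (red): { 0, 1, 3/2 | 7/4, 2 } => 13/8
edge 6 of 14 (blue): { 0, 1, 3/2, 13/8 | 7/4, 2 } => 27/16
edge 7 of 14 (blue): { 0, 1, 3/2, 13/8, 27/16 | 7/4, 2 } => 55/32
edge 8 of 14 (blue): { 0, 1, 3/2, 13/8, 27/16, 55/32 | 7/4, 2 } => 111/64
edge 9 of 14 (red): { 0, 1, 3/2, 13/8, 27/16, 55/32 | 111/64, 7/4, 2 } => 221/128
edge 10 of 14 (blue): { 0, 1, 3/2, 13/8, 27/16, 55/32, 221/128 | 111/64, 7/4, 2 } => 443/256
edge 11 of 14 (blue): { 0, 1, 3/2, 13/8, 27/16, 55/32, 221/128, 443/256 | 111/64, 7/4, 2 } => 887/512
edge 12 of 14 (red): { 0, 1, 3/2, 13/8, 27/16, 55/32, 221/128, 443/256 | 887/512, 111/64, 7/4, 2 } => 1773/1024
edge 13 of 14 (red): { 0, 1, 3/2, 13/8, 27/16, 55/32, 221/128, 443/256 | 1773/1024, 887/512, 111/64, 7/4, 2 } => 3545/2048
edge 14 of 14 (red): { 0, 1, 3/2, 13/8, 27/16, 55/32, 221/128, 443/256 | 3545/2048, 1773/1024, 887/512, 111/64, 7/4, 2 } => 7089/4096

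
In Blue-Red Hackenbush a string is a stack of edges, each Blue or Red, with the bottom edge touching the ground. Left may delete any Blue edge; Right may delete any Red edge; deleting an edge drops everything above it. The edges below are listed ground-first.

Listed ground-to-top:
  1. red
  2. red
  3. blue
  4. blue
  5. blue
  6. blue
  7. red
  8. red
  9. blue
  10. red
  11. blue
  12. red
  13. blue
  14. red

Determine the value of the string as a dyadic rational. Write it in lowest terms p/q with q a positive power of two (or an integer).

G(r) = {  | 0 } so -1
G(rr) = {  | -1, 0 } so -2
G(rrb) = { -2 | -1, 0 } so -3/2
G(rrbb) = { -2, -3/2 | -1, 0 } so -5/4
G(rrbbb) = { -2, -3/2, -5/4 | -1, 0 } so -9/8
G(rrbbbb) = { -2, -3/2, -5/4, -9/8 | -1, 0 } so -17/16
G(rrbbbbr) = { -2, -3/2, -5/4, -9/8 | -17/16, -1, 0 } so -35/32
G(rrbbbbrr) = { -2, -3/2, -5/4, -9/8 | -35/32, -17/16, -1, 0 } so -71/64
G(rrbbbbrrb) = { -2, -3/2, -5/4, -9/8, -71/64 | -35/32, -17/16, -1, 0 } so -141/128
G(rrbbbbrrbr) = { -2, -3/2, -5/4, -9/8, -71/64 | -141/128, -35/32, -17/16, -1, 0 } so -283/256
G(rrbbbbrrbrb) = { -2, -3/2, -5/4, -9/8, -71/64, -283/256 | -141/128, -35/32, -17/16, -1, 0 } so -565/512
G(rrbbbbrrbrbr) = { -2, -3/2, -5/4, -9/8, -71/64, -283/256 | -565/512, -141/128, -35/32, -17/16, -1, 0 } so -1131/1024
G(rrbbbbrrbrbrb) = { -2, -3/2, -5/4, -9/8, -71/64, -283/256, -1131/1024 | -565/512, -141/128, -35/32, -17/16, -1, 0 } so -2261/2048
G(rrbbbbrrbrbrbr) = { -2, -3/2, -5/4, -9/8, -71/64, -283/256, -1131/1024 | -2261/2048, -565/512, -141/128, -35/32, -17/16, -1, 0 } so -4523/4096

-4523/4096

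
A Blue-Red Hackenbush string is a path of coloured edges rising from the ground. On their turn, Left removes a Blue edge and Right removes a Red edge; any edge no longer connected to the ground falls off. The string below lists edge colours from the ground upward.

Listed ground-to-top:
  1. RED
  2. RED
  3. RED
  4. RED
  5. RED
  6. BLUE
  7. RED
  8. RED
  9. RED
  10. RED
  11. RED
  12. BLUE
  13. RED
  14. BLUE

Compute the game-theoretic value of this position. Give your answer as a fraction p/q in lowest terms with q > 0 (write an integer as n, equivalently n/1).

-2549/512

Build g(s[:k]) for k = 1..14, string s = RED RED RED RED RED BLUE RED RED RED RED RED BLUE RED BLUE.
edge 1 of 14 (RED): {  | 0 } ⇒ -1
edge 2 of 14 (RED): {  | -1 0 } ⇒ -2
edge 3 of 14 (RED): {  | -2 -1 0 } ⇒ -3
edge 4 of 14 (RED): {  | -3 -2 -1 0 } ⇒ -4
edge 5 of 14 (RED): {  | -4 -3 -2 -1 0 } ⇒ -5
edge 6 of 14 (BLUE): { -5 | -4 -3 -2 -1 0 } ⇒ -9/2
edge 7 of 14 (RED): { -5 | -9/2 -4 -3 -2 -1 0 } ⇒ -19/4
edge 8 of 14 (RED): { -5 | -19/4 -9/2 -4 -3 -2 -1 0 } ⇒ -39/8
edge 9 of 14 (RED): { -5 | -39/8 -19/4 -9/2 -4 -3 -2 -1 0 } ⇒ -79/16
edge 10 of 14 (RED): { -5 | -79/16 -39/8 -19/4 -9/2 -4 -3 -2 -1 0 } ⇒ -159/32
edge 11 of 14 (RED): { -5 | -159/32 -79/16 -39/8 -19/4 -9/2 -4 -3 -2 -1 0 } ⇒ -319/64
edge 12 of 14 (BLUE): { -5 -319/64 | -159/32 -79/16 -39/8 -19/4 -9/2 -4 -3 -2 -1 0 } ⇒ -637/128
edge 13 of 14 (RED): { -5 -319/64 | -637/128 -159/32 -79/16 -39/8 -19/4 -9/2 -4 -3 -2 -1 0 } ⇒ -1275/256
edge 14 of 14 (BLUE): { -5 -319/64 -1275/256 | -637/128 -159/32 -79/16 -39/8 -19/4 -9/2 -4 -3 -2 -1 0 } ⇒ -2549/512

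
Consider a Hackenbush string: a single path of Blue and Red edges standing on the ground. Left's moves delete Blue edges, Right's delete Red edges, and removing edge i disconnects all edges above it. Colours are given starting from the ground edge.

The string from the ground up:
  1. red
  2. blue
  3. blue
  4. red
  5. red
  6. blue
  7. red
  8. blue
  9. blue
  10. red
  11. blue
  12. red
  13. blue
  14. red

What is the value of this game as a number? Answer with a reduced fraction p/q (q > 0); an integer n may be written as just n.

-3371/8192

r: Left { — }, Right { 0 } so simplest -1
rb: Left { -1 }, Right { 0 } so simplest -1/2
rbb: Left { -1, -1/2 }, Right { 0 } so simplest -1/4
rbbr: Left { -1, -1/2 }, Right { -1/4, 0 } so simplest -3/8
rbbrr: Left { -1, -1/2 }, Right { -3/8, -1/4, 0 } so simplest -7/16
rbbrrb: Left { -1, -1/2, -7/16 }, Right { -3/8, -1/4, 0 } so simplest -13/32
rbbrrbr: Left { -1, -1/2, -7/16 }, Right { -13/32, -3/8, -1/4, 0 } so simplest -27/64
rbbrrbrb: Left { -1, -1/2, -7/16, -27/64 }, Right { -13/32, -3/8, -1/4, 0 } so simplest -53/128
rbbrrbrbb: Left { -1, -1/2, -7/16, -27/64, -53/128 }, Right { -13/32, -3/8, -1/4, 0 } so simplest -105/256
rbbrrbrbbr: Left { -1, -1/2, -7/16, -27/64, -53/128 }, Right { -105/256, -13/32, -3/8, -1/4, 0 } so simplest -211/512
rbbrrbrbbrb: Left { -1, -1/2, -7/16, -27/64, -53/128, -211/512 }, Right { -105/256, -13/32, -3/8, -1/4, 0 } so simplest -421/1024
rbbrrbrbbrbr: Left { -1, -1/2, -7/16, -27/64, -53/128, -211/512 }, Right { -421/1024, -105/256, -13/32, -3/8, -1/4, 0 } so simplest -843/2048
rbbrrbrbbrbrb: Left { -1, -1/2, -7/16, -27/64, -53/128, -211/512, -843/2048 }, Right { -421/1024, -105/256, -13/32, -3/8, -1/4, 0 } so simplest -1685/4096
rbbrrbrbbrbrbr: Left { -1, -1/2, -7/16, -27/64, -53/128, -211/512, -843/2048 }, Right { -1685/4096, -421/1024, -105/256, -13/32, -3/8, -1/4, 0 } so simplest -3371/8192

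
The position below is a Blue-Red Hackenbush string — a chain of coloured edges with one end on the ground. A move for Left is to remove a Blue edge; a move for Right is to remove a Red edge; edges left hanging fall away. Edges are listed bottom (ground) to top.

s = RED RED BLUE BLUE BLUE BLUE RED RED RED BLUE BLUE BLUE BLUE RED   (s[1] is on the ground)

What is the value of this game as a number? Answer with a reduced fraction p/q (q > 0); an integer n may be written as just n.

Recurse on prefixes of the 14-edge string RED RED BLUE BLUE BLUE BLUE RED RED RED BLUE BLUE BLUE BLUE RED:
G(R) = { none | 0 } — -1
G(RR) = { none | -1,0 } — -2
G(RRB) = { -2 | -1,0 } — -3/2
G(RRBB) = { -2,-3/2 | -1,0 } — -5/4
G(RRBBB) = { -2,-3/2,-5/4 | -1,0 } — -9/8
G(RRBBBB) = { -2,-3/2,-5/4,-9/8 | -1,0 } — -17/16
G(RRBBBBR) = { -2,-3/2,-5/4,-9/8 | -17/16,-1,0 } — -35/32
G(RRBBBBRR) = { -2,-3/2,-5/4,-9/8 | -35/32,-17/16,-1,0 } — -71/64
G(RRBBBBRRR) = { -2,-3/2,-5/4,-9/8 | -71/64,-35/32,-17/16,-1,0 } — -143/128
G(RRBBBBRRRB) = { -2,-3/2,-5/4,-9/8,-143/128 | -71/64,-35/32,-17/16,-1,0 } — -285/256
G(RRBBBBRRRBB) = { -2,-3/2,-5/4,-9/8,-143/128,-285/256 | -71/64,-35/32,-17/16,-1,0 } — -569/512
G(RRBBBBRRRBBB) = { -2,-3/2,-5/4,-9/8,-143/128,-285/256,-569/512 | -71/64,-35/32,-17/16,-1,0 } — -1137/1024
G(RRBBBBRRRBBBB) = { -2,-3/2,-5/4,-9/8,-143/128,-285/256,-569/512,-1137/1024 | -71/64,-35/32,-17/16,-1,0 } — -2273/2048
G(RRBBBBRRRBBBBR) = { -2,-3/2,-5/4,-9/8,-143/128,-285/256,-569/512,-1137/1024 | -2273/2048,-71/64,-35/32,-17/16,-1,0 } — -4547/4096

-4547/4096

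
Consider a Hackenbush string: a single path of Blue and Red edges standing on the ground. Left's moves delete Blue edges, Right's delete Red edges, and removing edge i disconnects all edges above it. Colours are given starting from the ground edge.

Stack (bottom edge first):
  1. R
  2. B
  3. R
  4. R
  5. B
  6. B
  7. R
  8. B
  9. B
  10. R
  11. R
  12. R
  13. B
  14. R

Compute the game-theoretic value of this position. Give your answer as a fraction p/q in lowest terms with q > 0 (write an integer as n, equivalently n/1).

R: Left {  }, Right { 0 } — simplest -1
RB: Left { -1 }, Right { 0 } — simplest -1/2
RBR: Left { -1 }, Right { -1/2; 0 } — simplest -3/4
RBRR: Left { -1 }, Right { -3/4; -1/2; 0 } — simplest -7/8
RBRRB: Left { -1; -7/8 }, Right { -3/4; -1/2; 0 } — simplest -13/16
RBRRBB: Left { -1; -7/8; -13/16 }, Right { -3/4; -1/2; 0 } — simplest -25/32
RBRRBBR: Left { -1; -7/8; -13/16 }, Right { -25/32; -3/4; -1/2; 0 } — simplest -51/64
RBRRBBRB: Left { -1; -7/8; -13/16; -51/64 }, Right { -25/32; -3/4; -1/2; 0 } — simplest -101/128
RBRRBBRBB: Left { -1; -7/8; -13/16; -51/64; -101/128 }, Right { -25/32; -3/4; -1/2; 0 } — simplest -201/256
RBRRBBRBBR: Left { -1; -7/8; -13/16; -51/64; -101/128 }, Right { -201/256; -25/32; -3/4; -1/2; 0 } — simplest -403/512
RBRRBBRBBRR: Left { -1; -7/8; -13/16; -51/64; -101/128 }, Right { -403/512; -201/256; -25/32; -3/4; -1/2; 0 } — simplest -807/1024
RBRRBBRBBRRR: Left { -1; -7/8; -13/16; -51/64; -101/128 }, Right { -807/1024; -403/512; -201/256; -25/32; -3/4; -1/2; 0 } — simplest -1615/2048
RBRRBBRBBRRRB: Left { -1; -7/8; -13/16; -51/64; -101/128; -1615/2048 }, Right { -807/1024; -403/512; -201/256; -25/32; -3/4; -1/2; 0 } — simplest -3229/4096
RBRRBBRBBRRRBR: Left { -1; -7/8; -13/16; -51/64; -101/128; -1615/2048 }, Right { -3229/4096; -807/1024; -403/512; -201/256; -25/32; -3/4; -1/2; 0 } — simplest -6459/8192

-6459/8192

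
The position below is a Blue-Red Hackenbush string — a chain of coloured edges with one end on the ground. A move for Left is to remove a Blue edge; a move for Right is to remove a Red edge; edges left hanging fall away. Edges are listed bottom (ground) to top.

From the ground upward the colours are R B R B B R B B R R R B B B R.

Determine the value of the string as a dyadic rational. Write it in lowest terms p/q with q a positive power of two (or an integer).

g_1 [R]  L=[—]  R=[0]  gives -1
g_2 [RB]  L=[-1]  R=[0]  gives -1/2
g_3 [RBR]  L=[-1]  R=[-1/2, 0]  gives -3/4
g_4 [RBRB]  L=[-1, -3/4]  R=[-1/2, 0]  gives -5/8
g_5 [RBRBB]  L=[-1, -3/4, -5/8]  R=[-1/2, 0]  gives -9/16
g_6 [RBRBBR]  L=[-1, -3/4, -5/8]  R=[-9/16, -1/2, 0]  gives -19/32
g_7 [RBRBBRB]  L=[-1, -3/4, -5/8, -19/32]  R=[-9/16, -1/2, 0]  gives -37/64
g_8 [RBRBBRBB]  L=[-1, -3/4, -5/8, -19/32, -37/64]  R=[-9/16, -1/2, 0]  gives -73/128
g_9 [RBRBBRBBR]  L=[-1, -3/4, -5/8, -19/32, -37/64]  R=[-73/128, -9/16, -1/2, 0]  gives -147/256
g_10 [RBRBBRBBRR]  L=[-1, -3/4, -5/8, -19/32, -37/64]  R=[-147/256, -73/128, -9/16, -1/2, 0]  gives -295/512
g_11 [RBRBBRBBRRR]  L=[-1, -3/4, -5/8, -19/32, -37/64]  R=[-295/512, -147/256, -73/128, -9/16, -1/2, 0]  gives -591/1024
g_12 [RBRBBRBBRRRB]  L=[-1, -3/4, -5/8, -19/32, -37/64, -591/1024]  R=[-295/512, -147/256, -73/128, -9/16, -1/2, 0]  gives -1181/2048
g_13 [RBRBBRBBRRRBB]  L=[-1, -3/4, -5/8, -19/32, -37/64, -591/1024, -1181/2048]  R=[-295/512, -147/256, -73/128, -9/16, -1/2, 0]  gives -2361/4096
g_14 [RBRBBRBBRRRBBB]  L=[-1, -3/4, -5/8, -19/32, -37/64, -591/1024, -1181/2048, -2361/4096]  R=[-295/512, -147/256, -73/128, -9/16, -1/2, 0]  gives -4721/8192
g_15 [RBRBBRBBRRRBBBR]  L=[-1, -3/4, -5/8, -19/32, -37/64, -591/1024, -1181/2048, -2361/4096]  R=[-4721/8192, -295/512, -147/256, -73/128, -9/16, -1/2, 0]  gives -9443/16384

-9443/16384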